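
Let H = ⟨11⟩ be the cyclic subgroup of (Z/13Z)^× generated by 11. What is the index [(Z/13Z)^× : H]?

The order of 11 must divide φ(13) = 13 − 1 = 12 = 2^2 · 3.
Divisors of 12: 1, 2, 3, 4, 6, 12.
Test each divisor d:
11^1 ≡ 11 (mod 13)
11^2 ≡ 4 (mod 13)
11^3 ≡ 5 (mod 13)
11^4 ≡ 3 (mod 13)
11^6 ≡ 12 (mod 13)
11^12 ≡ 1 (mod 13) ✓
Thus |⟨11⟩| = ord(11) = 12.
The index is φ(13) / ord(11) = 12 / 12 = 1.

1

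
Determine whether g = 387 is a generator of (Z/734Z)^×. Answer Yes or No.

φ(734) = φ(2)·φ(367) = 1·366 = 366 = 2 · 3 · 61.
387 is a primitive root mod 734 iff 387^(φ(734)/q) ≢ 1 for every prime q | φ(734), i.e. q ∈ {2, 3, 61}.
387^183 ≡ 733 (mod 734)  [q = 2: ≢ 1 ✓]
387^122 ≡ 83 (mod 734)  [q = 3: ≢ 1 ✓]
387^6 ≡ 705 (mod 734)  [q = 61: ≢ 1 ✓]
None equal 1, so ord_734(387) = 366: 387 is a primitive root.

Yes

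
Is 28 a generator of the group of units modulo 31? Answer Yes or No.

No

φ(31) = 31 − 1 = 30 = 2 · 3 · 5.
28 is a primitive root mod 31 iff 28^(φ(31)/q) ≢ 1 for every prime q | φ(31), i.e. q ∈ {2, 3, 5}.
28^15 ≡ 1 (mod 31)  [q = 2: ≡ 1 ✗]
28^10 ≡ 25 (mod 31)  [q = 3: ≢ 1 ✓]
28^6 ≡ 16 (mod 31)  [q = 5: ≢ 1 ✓]
Since 28^15 ≡ 1, the order of 28 divides 15 < 30, so 28 is not a primitive root.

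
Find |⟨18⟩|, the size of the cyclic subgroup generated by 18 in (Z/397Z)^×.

396

Since 18 ∈ (Z/397Z)^×, its order divides φ(397) = 397 − 1 = 396 = 2^2 · 3^2 · 11.
Divisors of 396: 1, 2, 3, 4, 6, 9, 11, 12, 18, 22, 33, 36, 44, 66, 99, 132, 198, 396.
Test each divisor d:
18^1 ≡ 18
18^2 ≡ 324
18^3 ≡ 274
18^4 ≡ 168
18^6 ≡ 43
18^9 ≡ 269
18^11 ≡ 213
18^12 ≡ 261
18^18 ≡ 107
18^22 ≡ 111
18^33 ≡ 220
18^36 ≡ 333
18^44 ≡ 14
18^66 ≡ 363
18^99 ≡ 63
18^132 ≡ 362
18^198 ≡ 396
18^396 ≡ 1
Hence ord(18) = 396.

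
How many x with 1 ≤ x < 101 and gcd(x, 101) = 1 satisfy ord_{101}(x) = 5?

4

φ(101) = 101 − 1 = 100 = 2^2 · 5^2.
In a cyclic group of order 100, there are φ(d) elements of order d for each divisor d of 100, and zero for non-divisors.
5 | 100, and φ(5) = 5 − 1 = 4.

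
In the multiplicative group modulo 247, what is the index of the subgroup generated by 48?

12

Since 48 ∈ (Z/247Z)^×, its order divides φ(247) = φ(13·19) = (13−1)·(19−1) = 12·18 = 216 = 2^3 · 3^3.
Divisors of 216: 1, 2, 3, 4, 6, 8, 9, 12, 18, 24, 27, 36, 54, 72, 108, 216.
Evaluate successive powers at the divisors of 216:
48^1 ≡ 48 (mod 247)
48^2 ≡ 81 (mod 247)
48^3 ≡ 183 (mod 247)
48^4 ≡ 139 (mod 247)
48^6 ≡ 144 (mod 247)
48^8 ≡ 55 (mod 247)
48^9 ≡ 170 (mod 247)
48^12 ≡ 235 (mod 247)
48^18 ≡ 1 (mod 247) ✓
The order of 48 is 18, so the subgroup it generates has 18 elements.
Index = |(Z/247Z)^×| / |⟨48⟩| = 216 / 18 = 12.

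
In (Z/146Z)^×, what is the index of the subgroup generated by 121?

By Lagrange's theorem, ord_146(121) divides φ(146) = φ(2)·φ(73) = 1·72 = 72 = 2^3 · 3^2.
Divisors of 72: 1, 2, 3, 4, 6, 8, 9, 12, 18, 24, 36, 72.
Check 121^d mod 146 for each divisor in increasing order:
121^1 ≡ 121 (mod 146)
121^2 ≡ 41 (mod 146)
121^3 ≡ 143 (mod 146)
121^4 ≡ 75 (mod 146)
121^6 ≡ 9 (mod 146)
121^8 ≡ 77 (mod 146)
121^9 ≡ 119 (mod 146)
121^12 ≡ 81 (mod 146)
121^18 ≡ 145 (mod 146)
121^24 ≡ 137 (mod 146)
121^36 ≡ 1 (mod 146) ✓
The order of 121 is 36, so the subgroup it generates has 36 elements.
Index = |(Z/146Z)^×| / |⟨121⟩| = 72 / 36 = 2.

2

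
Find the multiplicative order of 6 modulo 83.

82

ord(6) | φ(83) = 83 − 1 = 82 = 2 · 41.
Divisors of 82: 1, 2, 41, 82.
Check 6^d mod 83 for each divisor in increasing order:
6^1 ≡ 6 (mod 83)
6^2 ≡ 36 (mod 83)
6^41 ≡ 82 (mod 83)
6^82 ≡ 1 (mod 83) ✓
The smallest such exponent is 82, so the order of 6 is 82.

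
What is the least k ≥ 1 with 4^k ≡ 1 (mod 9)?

3

ord(4) | φ(9) = φ(3^2) = 3·(3−1) = 6 = 2 · 3.
Divisors of 6: 1, 2, 3, 6.
Evaluate successive powers at the divisors of 6:
4^1 ≡ 4
4^2 ≡ 7
4^3 ≡ 1
Therefore the multiplicative order of 4 modulo 9 is 3.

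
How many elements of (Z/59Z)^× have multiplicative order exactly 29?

28

φ(59) = 59 − 1 = 58 = 2 · 29.
Since (Z/59Z)^× is cyclic of order 58, the number of elements of order d is φ(d) when d | 58 and 0 otherwise.
29 | 58, and φ(29) = 29 − 1 = 28.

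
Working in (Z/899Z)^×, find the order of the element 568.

Since 568 ∈ (Z/899Z)^×, its order divides φ(899) = φ(29·31) = (29−1)·(31−1) = 28·30 = 840 = 2^3 · 3 · 5 · 7.
Divisors of 840: 1, 2, 3, 4, 5, 6, 7, 8, 10, 12, 14, 15, 20, 21, 24, 28, 30, 35, 40, 42, 56, 60, 70, 84, 105, 120, 140, 168, 210, 280, 420, 840.
Test each divisor d:
568^1 ≡ 568 (mod 899)
568^2 ≡ 782 (mod 899)
568^3 ≡ 70 (mod 899)
568^4 ≡ 204 (mod 899)
568^5 ≡ 800 (mod 899)
568^6 ≡ 405 (mod 899)
568^7 ≡ 795 (mod 899)
568^8 ≡ 262 (mod 899)
568^10 ≡ 811 (mod 899)
568^12 ≡ 407 (mod 899)
568^14 ≡ 28 (mod 899)
568^15 ≡ 621 (mod 899)
568^20 ≡ 552 (mod 899)
568^21 ≡ 684 (mod 899)
568^24 ≡ 233 (mod 899)
568^28 ≡ 784 (mod 899)
568^30 ≡ 869 (mod 899)
568^35 ≡ 273 (mod 899)
568^40 ≡ 842 (mod 899)
568^42 ≡ 376 (mod 899)
568^56 ≡ 639 (mod 899)
568^60 ≡ 1 (mod 899) ✓
So ord_899(568) = 60.

60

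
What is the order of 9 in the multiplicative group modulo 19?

9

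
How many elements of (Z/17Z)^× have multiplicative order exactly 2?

φ(17) = 17 − 1 = 16 = 2^4.
Since (Z/17Z)^× is cyclic of order 16, the number of elements of order d is φ(d) when d | 16 and 0 otherwise.
2 | 16, and φ(2) = 2 − 1 = 1.

1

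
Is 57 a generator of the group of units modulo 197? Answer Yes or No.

Yes

φ(197) = 197 − 1 = 196 = 2^2 · 7^2.
Test 57^(196/q) mod 197 for each prime factor q of 196:
57^98 ≡ 196 (mod 197)  [q = 2: ≢ 1 ✓]
57^28 ≡ 36 (mod 197)  [q = 7: ≢ 1 ✓]
None equal 1, so ord_197(57) = 196: 57 is a primitive root.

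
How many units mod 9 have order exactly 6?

φ(9) = φ(3^2) = 3·(3−1) = 6 = 2 · 3.
Since (Z/9Z)^× is cyclic of order 6, the number of elements of order d is φ(d) when d | 6 and 0 otherwise.
6 = 2 · 3 divides 6, and φ(6) = 2.

2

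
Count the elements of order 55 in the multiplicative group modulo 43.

φ(43) = 43 − 1 = 42 = 2 · 3 · 7.
In a cyclic group of order 42, there are φ(d) elements of order d for each divisor d of 42, and zero for non-divisors.
55 does not divide 42, so no element of (Z/43Z)^× has order 55.

0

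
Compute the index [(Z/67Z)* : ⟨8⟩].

3

Since 8 ∈ (Z/67Z)^×, its order divides φ(67) = 67 − 1 = 66 = 2 · 3 · 11.
Divisors of 66: 1, 2, 3, 6, 11, 22, 33, 66.
Compute 8^d (mod 67) for the divisors d until we hit 1:
8^1 ≡ 8 (mod 67)
8^2 ≡ 64 (mod 67)
8^3 ≡ 43 (mod 67)
8^6 ≡ 40 (mod 67)
8^11 ≡ 66 (mod 67)
8^22 ≡ 1 (mod 67) ✓
Thus |⟨8⟩| = ord(8) = 22.
Index = |(Z/67Z)^×| / |⟨8⟩| = 66 / 22 = 3.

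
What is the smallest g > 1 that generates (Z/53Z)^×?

2

φ(53) = 53 − 1 = 52 = 2^2 · 13.
g is a primitive root iff g^(52/q) ≢ 1 (mod 53) for each prime q ∈ {2, 13}.
g = 2: 2^26 ≡ 52; 2^4 ≡ 16 — none is 1, so 2 is a primitive root.
So 2 is the smallest generator of (Z/53Z)^×.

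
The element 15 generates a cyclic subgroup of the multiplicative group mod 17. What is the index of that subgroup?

2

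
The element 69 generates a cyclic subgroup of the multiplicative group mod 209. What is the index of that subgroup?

6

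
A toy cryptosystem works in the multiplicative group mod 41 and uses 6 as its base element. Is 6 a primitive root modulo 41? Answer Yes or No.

Yes

φ(41) = 41 − 1 = 40 = 2^3 · 5.
Test 6^(40/q) mod 41 for each prime factor q of 40:
6^20 ≡ 40 (mod 41)  [q = 2: ≢ 1 ✓]
6^8 ≡ 10 (mod 41)  [q = 5: ≢ 1 ✓]
None equal 1, so ord_41(6) = 40: 6 is a primitive root.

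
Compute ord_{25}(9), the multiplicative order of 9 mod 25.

10

The order of 9 must divide φ(25) = φ(5^2) = 5·(5−1) = 20 = 2^2 · 5.
Divisors of 20: 1, 2, 4, 5, 10, 20.
Compute 9^d (mod 25) for the divisors d until we hit 1:
9^1 ≡ 9 (mod 25)
9^2 ≡ 6 (mod 25)
9^4 ≡ 11 (mod 25)
9^5 ≡ 24 (mod 25)
9^10 ≡ 1 (mod 25) ✓
Hence ord(9) = 10.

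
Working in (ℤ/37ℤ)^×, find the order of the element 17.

36

By Lagrange's theorem, ord_37(17) divides φ(37) = 37 − 1 = 36 = 2^2 · 3^2.
Divisors of 36: 1, 2, 3, 4, 6, 9, 12, 18, 36.
Compute 17^d (mod 37) for the divisors d until we hit 1:
17^1 ≡ 17 (mod 37)
17^2 ≡ 30 (mod 37)
17^3 ≡ 29 (mod 37)
17^4 ≡ 12 (mod 37)
17^6 ≡ 27 (mod 37)
17^9 ≡ 6 (mod 37)
17^12 ≡ 26 (mod 37)
17^18 ≡ 36 (mod 37)
17^36 ≡ 1 (mod 37) ✓
The smallest such exponent is 36, so the order of 17 is 36.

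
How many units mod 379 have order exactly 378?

108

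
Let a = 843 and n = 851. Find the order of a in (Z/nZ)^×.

132

The order of 843 must divide φ(851) = φ(23·37) = (23−1)·(37−1) = 22·36 = 792 = 2^3 · 3^2 · 11.
Divisors of 792: 1, 2, 3, 4, 6, 8, 9, 11, 12, 18, 22, 24, 33, 36, 44, 66, 72, 88, 99, 132, 198, 264, 396, 792.
Check 843^d mod 851 for each divisor in increasing order:
843^1 ≡ 843 (mod 851)
843^2 ≡ 64 (mod 851)
843^3 ≡ 339 (mod 851)
843^4 ≡ 692 (mod 851)
843^6 ≡ 36 (mod 851)
843^8 ≡ 602 (mod 851)
843^9 ≡ 290 (mod 851)
843^11 ≡ 689 (mod 851)
843^12 ≡ 445 (mod 851)
843^18 ≡ 702 (mod 851)
843^22 ≡ 714 (mod 851)
843^24 ≡ 593 (mod 851)
843^33 ≡ 68 (mod 851)
843^36 ≡ 75 (mod 851)
843^44 ≡ 47 (mod 851)
843^66 ≡ 369 (mod 851)
843^72 ≡ 519 (mod 851)
843^88 ≡ 507 (mod 851)
843^99 ≡ 413 (mod 851)
843^132 ≡ 1 (mod 851) ✓
Therefore the multiplicative order of 843 modulo 851 is 132.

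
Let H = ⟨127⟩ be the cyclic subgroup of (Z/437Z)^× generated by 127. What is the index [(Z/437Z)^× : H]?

By Lagrange's theorem, ord_437(127) divides φ(437) = φ(19·23) = (19−1)·(23−1) = 18·22 = 396 = 2^2 · 3^2 · 11.
Divisors of 396: 1, 2, 3, 4, 6, 9, 11, 12, 18, 22, 33, 36, 44, 66, 99, 132, 198, 396.
Check 127^d mod 437 for each divisor in increasing order:
127^1 ≡ 127
127^2 ≡ 397
127^3 ≡ 164
127^4 ≡ 289
127^6 ≡ 239
127^9 ≡ 303
127^11 ≡ 116
127^12 ≡ 311
127^18 ≡ 39
127^22 ≡ 346
127^33 ≡ 369
127^36 ≡ 210
127^44 ≡ 415
127^66 ≡ 254
127^99 ≡ 208
127^132 ≡ 277
127^198 ≡ 1
So ord_437(127) = 198, hence |⟨127⟩| = 198.
The index is φ(437) / ord(127) = 396 / 198 = 2.

2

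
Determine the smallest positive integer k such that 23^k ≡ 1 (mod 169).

6

By Lagrange's theorem, ord_169(23) divides φ(169) = φ(13^2) = 13·(13−1) = 156 = 2^2 · 3 · 13.
Divisors of 156: 1, 2, 3, 4, 6, 12, 13, 26, 39, 52, 78, 156.
Compute 23^d (mod 169) for the divisors d until we hit 1:
23^1 ≡ 23
23^2 ≡ 22
23^3 ≡ 168
23^4 ≡ 146
23^6 ≡ 1
The smallest such exponent is 6, so the order of 23 is 6.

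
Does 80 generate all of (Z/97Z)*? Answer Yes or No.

φ(97) = 97 − 1 = 96 = 2^5 · 3.
Test 80^(96/q) mod 97 for each prime factor q of 96:
80^48 ≡ 96 (mod 97)  [q = 2: ≢ 1 ✓]
80^32 ≡ 61 (mod 97)  [q = 3: ≢ 1 ✓]
None equal 1, so ord_97(80) = 96: 80 is a primitive root.

Yes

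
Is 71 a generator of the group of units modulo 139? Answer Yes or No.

No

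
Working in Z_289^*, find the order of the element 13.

68

Since 13 ∈ (Z/289Z)^×, its order divides φ(289) = φ(17^2) = 17·(17−1) = 272 = 2^4 · 17.
Divisors of 272: 1, 2, 4, 8, 16, 17, 34, 68, 136, 272.
Check 13^d mod 289 for each divisor in increasing order:
13^1 ≡ 13 (mod 289)
13^2 ≡ 169 (mod 289)
13^4 ≡ 239 (mod 289)
13^8 ≡ 188 (mod 289)
13^16 ≡ 86 (mod 289)
13^17 ≡ 251 (mod 289)
13^34 ≡ 288 (mod 289)
13^68 ≡ 1 (mod 289) ✓
So ord_289(13) = 68.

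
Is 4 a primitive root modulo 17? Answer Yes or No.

φ(17) = 17 − 1 = 16 = 2^4.
4 is a primitive root mod 17 iff 4^(φ(17)/q) ≢ 1 for every prime q | φ(17), i.e. q ∈ {2}.
4^8 ≡ 1 (mod 17)  [q = 2: ≡ 1 ✗]
4^8 ≡ 1 shows ord(4) | 8, strictly less than φ(17); not a primitive root.

No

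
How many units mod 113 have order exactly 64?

0

φ(113) = 113 − 1 = 112 = 2^4 · 7.
Since (Z/113Z)^× is cyclic of order 112, the number of elements of order d is φ(d) when d | 112 and 0 otherwise.
Since 64 ∤ 112, the count is 0.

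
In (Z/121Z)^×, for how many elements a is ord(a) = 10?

4

φ(121) = φ(11^2) = 11·(11−1) = 110 = 2 · 5 · 11.
Since (Z/121Z)^× is cyclic of order 110, the number of elements of order d is φ(d) when d | 110 and 0 otherwise.
10 = 2 · 5 divides 110, and φ(10) = 4.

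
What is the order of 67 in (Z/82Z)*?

40

Since 67 ∈ (Z/82Z)^×, its order divides φ(82) = φ(2)·φ(41) = 1·40 = 40 = 2^3 · 5.
Divisors of 40: 1, 2, 4, 5, 8, 10, 20, 40.
Compute 67^d (mod 82) for the divisors d until we hit 1:
67^1 ≡ 67 (mod 82)
67^2 ≡ 61 (mod 82)
67^4 ≡ 31 (mod 82)
67^5 ≡ 27 (mod 82)
67^8 ≡ 59 (mod 82)
67^10 ≡ 73 (mod 82)
67^20 ≡ 81 (mod 82)
67^40 ≡ 1 (mod 82) ✓
Hence ord(67) = 40.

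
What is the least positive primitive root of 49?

φ(49) = φ(7^2) = 7·(7−1) = 42 = 2 · 3 · 7.
Test candidates g = 2, 3, … against the prime factors q ∈ {2, 3, 7} of φ(49): g is a generator iff g^(42/q) ≢ 1 for every such q.
g = 2: 2^21 ≡ 1 — hits 1, so not a primitive root.
g = 3: 3^21 ≡ 48; 3^14 ≡ 30; 3^6 ≡ 43 — none is 1, so 3 is a primitive root.
Hence the least primitive root of 49 is 3.

3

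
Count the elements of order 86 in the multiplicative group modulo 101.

0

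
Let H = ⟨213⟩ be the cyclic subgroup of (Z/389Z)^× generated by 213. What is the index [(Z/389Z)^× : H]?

2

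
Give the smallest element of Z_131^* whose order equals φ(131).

φ(131) = 131 − 1 = 130 = 2 · 5 · 13.
Test candidates g = 2, 3, … against the prime factors q ∈ {2, 5, 13} of φ(131): g is a generator iff g^(130/q) ≢ 1 for every such q.
g = 2: 2^65 ≡ 130; 2^26 ≡ 53; 2^10 ≡ 107 — none is 1, so 2 is a primitive root.
The smallest primitive root modulo 131 is 2.

2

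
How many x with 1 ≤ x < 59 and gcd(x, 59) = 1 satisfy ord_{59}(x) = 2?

1

φ(59) = 59 − 1 = 58 = 2 · 29.
In a cyclic group of order 58, there are φ(d) elements of order d for each divisor d of 58, and zero for non-divisors.
2 | 58, and φ(2) = 2 − 1 = 1.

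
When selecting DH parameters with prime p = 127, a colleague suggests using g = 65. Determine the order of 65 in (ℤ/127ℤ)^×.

Since 65 ∈ (Z/127Z)^×, its order divides φ(127) = 127 − 1 = 126 = 2 · 3^2 · 7.
Divisors of 126: 1, 2, 3, 6, 7, 9, 14, 18, 21, 42, 63, 126.
Evaluate successive powers at the divisors of 126:
65^1 ≡ 65 (mod 127)
65^2 ≡ 34 (mod 127)
65^3 ≡ 51 (mod 127)
65^6 ≡ 61 (mod 127)
65^7 ≡ 28 (mod 127)
65^9 ≡ 63 (mod 127)
65^14 ≡ 22 (mod 127)
65^18 ≡ 32 (mod 127)
65^21 ≡ 108 (mod 127)
65^42 ≡ 107 (mod 127)
65^63 ≡ 126 (mod 127)
65^126 ≡ 1 (mod 127) ✓
The smallest such exponent is 126, so the order of 65 is 126.

126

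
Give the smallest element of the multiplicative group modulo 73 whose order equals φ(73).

φ(73) = 73 − 1 = 72 = 2^3 · 3^2.
g is a primitive root iff g^(72/q) ≢ 1 (mod 73) for each prime q ∈ {2, 3}.
g = 2: 2^36 ≡ 1 — hits 1, so not a primitive root.
g = 3: 3^36 ≡ 1 — hits 1, so not a primitive root.
g = 4: 4^36 ≡ 1 — hits 1, so not a primitive root.
g = 5: 5^36 ≡ 72; 5^24 ≡ 8 — none is 1, so 5 is a primitive root.
The smallest primitive root modulo 73 is 5.

5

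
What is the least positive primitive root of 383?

φ(383) = 383 − 1 = 382 = 2 · 191.
g is a primitive root iff g^(382/q) ≢ 1 (mod 383) for each prime q ∈ {2, 191}.
g = 2: 2^191 ≡ 1 — hits 1, so not a primitive root.
g = 3: 3^191 ≡ 1 — hits 1, so not a primitive root.
g = 4: 4^191 ≡ 1 — hits 1, so not a primitive root.
g = 5: 5^191 ≡ 382; 5^2 ≡ 25 — none is 1, so 5 is a primitive root.
Hence the least primitive root of 383 is 5.

5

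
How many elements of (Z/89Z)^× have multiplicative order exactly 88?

40

φ(89) = 89 − 1 = 88 = 2^3 · 11.
In a cyclic group of order 88, there are φ(d) elements of order d for each divisor d of 88, and zero for non-divisors.
88 = 2^3 · 11 divides 88, and φ(88) = 40.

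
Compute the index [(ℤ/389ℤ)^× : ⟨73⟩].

4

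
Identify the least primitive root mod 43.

3

φ(43) = 43 − 1 = 42 = 2 · 3 · 7.
Test candidates g = 2, 3, … against the prime factors q ∈ {2, 3, 7} of φ(43): g is a generator iff g^(42/q) ≢ 1 for every such q.
g = 2: 2^21 ≡ 42; 2^14 ≡ 1 — hits 1, so not a primitive root.
g = 3: 3^21 ≡ 42; 3^14 ≡ 36; 3^6 ≡ 41 — none is 1, so 3 is a primitive root.
The smallest primitive root modulo 43 is 3.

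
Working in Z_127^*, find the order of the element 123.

Since 123 ∈ (Z/127Z)^×, its order divides φ(127) = 127 − 1 = 126 = 2 · 3^2 · 7.
Divisors of 126: 1, 2, 3, 6, 7, 9, 14, 18, 21, 42, 63, 126.
Check 123^d mod 127 for each divisor in increasing order:
123^1 ≡ 123 (mod 127)
123^2 ≡ 16 (mod 127)
123^3 ≡ 63 (mod 127)
123^6 ≡ 32 (mod 127)
123^7 ≡ 126 (mod 127)
123^9 ≡ 111 (mod 127)
123^14 ≡ 1 (mod 127) ✓
Therefore the multiplicative order of 123 modulo 127 is 14.

14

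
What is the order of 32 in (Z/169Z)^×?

ord(32) | φ(169) = φ(13^2) = 13·(13−1) = 156 = 2^2 · 3 · 13.
Divisors of 156: 1, 2, 3, 4, 6, 12, 13, 26, 39, 52, 78, 156.
Compute 32^d (mod 169) for the divisors d until we hit 1:
32^1 ≡ 32 (mod 169)
32^2 ≡ 10 (mod 169)
32^3 ≡ 151 (mod 169)
32^4 ≡ 100 (mod 169)
32^6 ≡ 155 (mod 169)
32^12 ≡ 27 (mod 169)
32^13 ≡ 19 (mod 169)
32^26 ≡ 23 (mod 169)
32^39 ≡ 99 (mod 169)
32^52 ≡ 22 (mod 169)
32^78 ≡ 168 (mod 169)
32^156 ≡ 1 (mod 169) ✓
So ord_169(32) = 156.

156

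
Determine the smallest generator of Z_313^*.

φ(313) = 313 − 1 = 312 = 2^3 · 3 · 13.
g is a primitive root iff g^(312/q) ≢ 1 (mod 313) for each prime q ∈ {2, 3, 13}.
g = 2: 2^156 ≡ 1 — hits 1, so not a primitive root.
g = 3: 3^156 ≡ 1 — hits 1, so not a primitive root.
g = 4: 4^156 ≡ 1 — hits 1, so not a primitive root.
g = 5: 5^156 ≡ 312; 5^104 ≡ 1 — hits 1, so not a primitive root.
g = 6: 6^156 ≡ 1 — hits 1, so not a primitive root.
g = 7: 7^156 ≡ 312; 7^104 ≡ 1 — hits 1, so not a primitive root.
g = 8: 8^156 ≡ 1 — hits 1, so not a primitive root.
g = 9: 9^156 ≡ 1 — hits 1, so not a primitive root.
g = 10: 10^156 ≡ 312; 10^104 ≡ 214; 10^24 ≡ 103 — none is 1, so 10 is a primitive root.
So 10 is the smallest generator of (Z/313Z)^×.

10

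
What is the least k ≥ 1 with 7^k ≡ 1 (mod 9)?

3

ord(7) | φ(9) = φ(3^2) = 3·(3−1) = 6 = 2 · 3.
Divisors of 6: 1, 2, 3, 6.
Evaluate successive powers at the divisors of 6:
7^1 ≡ 7
7^2 ≡ 4
7^3 ≡ 1
The smallest such exponent is 3, so the order of 7 is 3.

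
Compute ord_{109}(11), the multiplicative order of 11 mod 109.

108

The order of 11 must divide φ(109) = 109 − 1 = 108 = 2^2 · 3^3.
Divisors of 108: 1, 2, 3, 4, 6, 9, 12, 18, 27, 36, 54, 108.
Evaluate successive powers at the divisors of 108:
11^1 ≡ 11
11^2 ≡ 12
11^3 ≡ 23
11^4 ≡ 35
11^6 ≡ 93
11^9 ≡ 68
11^12 ≡ 38
11^18 ≡ 46
11^27 ≡ 76
11^36 ≡ 45
11^54 ≡ 108
11^108 ≡ 1
So ord_109(11) = 108.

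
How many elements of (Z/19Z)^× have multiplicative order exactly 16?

0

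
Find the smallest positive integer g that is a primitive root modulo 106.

3

φ(106) = φ(2)·φ(53) = 1·52 = 52 = 2^2 · 13.
Test candidates g = 2, 3, … against the prime factors q ∈ {2, 13} of φ(106): g is a generator iff g^(52/q) ≢ 1 for every such q.
g = 2: gcd(2, 106) = 2 > 1, not a unit — skip.
g = 3: 3^26 ≡ 105; 3^4 ≡ 81 — none is 1, so 3 is a primitive root.
Hence the least primitive root of 106 is 3.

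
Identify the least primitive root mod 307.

5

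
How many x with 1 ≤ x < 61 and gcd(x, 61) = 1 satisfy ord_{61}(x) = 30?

φ(61) = 61 − 1 = 60 = 2^2 · 3 · 5.
In a cyclic group of order 60, there are φ(d) elements of order d for each divisor d of 60, and zero for non-divisors.
30 = 2 · 3 · 5 divides 60, and φ(30) = 8.

8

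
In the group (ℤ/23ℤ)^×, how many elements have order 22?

10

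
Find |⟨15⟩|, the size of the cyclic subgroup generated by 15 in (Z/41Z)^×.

40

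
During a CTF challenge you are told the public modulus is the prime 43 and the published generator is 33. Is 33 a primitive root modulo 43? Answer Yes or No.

Yes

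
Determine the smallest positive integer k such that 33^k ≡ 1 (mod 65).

12

ord(33) | φ(65) = φ(5·13) = (5−1)·(13−1) = 4·12 = 48 = 2^4 · 3.
Divisors of 48: 1, 2, 3, 4, 6, 8, 12, 16, 24, 48.
Check 33^d mod 65 for each divisor in increasing order:
33^1 ≡ 33 (mod 65)
33^2 ≡ 49 (mod 65)
33^3 ≡ 57 (mod 65)
33^4 ≡ 61 (mod 65)
33^6 ≡ 64 (mod 65)
33^8 ≡ 16 (mod 65)
33^12 ≡ 1 (mod 65) ✓
Hence ord(33) = 12.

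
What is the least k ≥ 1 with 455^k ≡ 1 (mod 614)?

By Lagrange's theorem, ord_614(455) divides φ(614) = φ(2)·φ(307) = 1·306 = 306 = 2 · 3^2 · 17.
Divisors of 306: 1, 2, 3, 6, 9, 17, 18, 34, 51, 102, 153, 306.
Test each divisor d:
455^1 ≡ 455 (mod 614)
455^2 ≡ 107 (mod 614)
455^3 ≡ 179 (mod 614)
455^6 ≡ 113 (mod 614)
455^9 ≡ 579 (mod 614)
455^17 ≡ 475 (mod 614)
455^18 ≡ 611 (mod 614)
455^34 ≡ 287 (mod 614)
455^51 ≡ 17 (mod 614)
455^102 ≡ 289 (mod 614)
455^153 ≡ 1 (mod 614) ✓
The smallest such exponent is 153, so the order of 455 is 153.

153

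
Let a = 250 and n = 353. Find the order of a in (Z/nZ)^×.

By Lagrange's theorem, ord_353(250) divides φ(353) = 353 − 1 = 352 = 2^5 · 11.
Divisors of 352: 1, 2, 4, 8, 11, 16, 22, 32, 44, 88, 176, 352.
Compute 250^d (mod 353) for the divisors d until we hit 1:
250^1 ≡ 250 (mod 353)
250^2 ≡ 19 (mod 353)
250^4 ≡ 8 (mod 353)
250^8 ≡ 64 (mod 353)
250^11 ≡ 67 (mod 353)
250^16 ≡ 213 (mod 353)
250^22 ≡ 253 (mod 353)
250^32 ≡ 185 (mod 353)
250^44 ≡ 116 (mod 353)
250^88 ≡ 42 (mod 353)
250^176 ≡ 352 (mod 353)
250^352 ≡ 1 (mod 353) ✓
Hence ord(250) = 352.

352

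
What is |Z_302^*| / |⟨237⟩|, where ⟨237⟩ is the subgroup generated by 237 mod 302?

6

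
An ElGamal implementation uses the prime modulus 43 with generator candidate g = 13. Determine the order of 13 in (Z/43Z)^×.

By Lagrange's theorem, ord_43(13) divides φ(43) = 43 − 1 = 42 = 2 · 3 · 7.
Divisors of 42: 1, 2, 3, 6, 7, 14, 21, 42.
Compute 13^d (mod 43) for the divisors d until we hit 1:
13^1 ≡ 13
13^2 ≡ 40
13^3 ≡ 4
13^6 ≡ 16
13^7 ≡ 36
13^14 ≡ 6
13^21 ≡ 1
The smallest such exponent is 21, so the order of 13 is 21.

21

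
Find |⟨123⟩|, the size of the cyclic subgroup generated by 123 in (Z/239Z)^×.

238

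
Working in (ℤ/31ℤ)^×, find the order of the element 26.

6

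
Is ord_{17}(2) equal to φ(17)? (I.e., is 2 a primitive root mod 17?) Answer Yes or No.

No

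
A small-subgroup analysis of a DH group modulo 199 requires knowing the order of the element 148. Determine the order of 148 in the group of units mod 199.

Since 148 ∈ (Z/199Z)^×, its order divides φ(199) = 199 − 1 = 198 = 2 · 3^2 · 11.
Divisors of 198: 1, 2, 3, 6, 9, 11, 18, 22, 33, 66, 99, 198.
Test each divisor d:
148^1 ≡ 148 (mod 199)
148^2 ≡ 14 (mod 199)
148^3 ≡ 82 (mod 199)
148^6 ≡ 157 (mod 199)
148^9 ≡ 138 (mod 199)
148^11 ≡ 141 (mod 199)
148^18 ≡ 139 (mod 199)
148^22 ≡ 180 (mod 199)
148^33 ≡ 107 (mod 199)
148^66 ≡ 106 (mod 199)
148^99 ≡ 198 (mod 199)
148^198 ≡ 1 (mod 199) ✓
Hence ord(148) = 198.

198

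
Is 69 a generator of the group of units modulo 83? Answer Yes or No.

φ(83) = 83 − 1 = 82 = 2 · 41.
Test 69^(82/q) mod 83 for each prime factor q of 82:
69^41 ≡ 1 (mod 83)  [q = 2: ≡ 1 ✗]
69^2 ≡ 30 (mod 83)  [q = 41: ≢ 1 ✓]
The check at q = 2 fails, so 69 generates a proper subgroup.

No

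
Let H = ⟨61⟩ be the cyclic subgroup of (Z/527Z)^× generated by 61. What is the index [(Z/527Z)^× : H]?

Since 61 ∈ (Z/527Z)^×, its order divides φ(527) = φ(17·31) = (17−1)·(31−1) = 16·30 = 480 = 2^5 · 3 · 5.
Divisors of 480: 1, 2, 3, 4, 5, 6, 8, 10, 12, 15, 16, 20, 24, 30, 32, 40, 48, 60, 80, 96, 120, 160, 240, 480.
Compute 61^d (mod 527) for the divisors d until we hit 1:
61^1 ≡ 61
61^2 ≡ 32
61^3 ≡ 371
61^4 ≡ 497
61^5 ≡ 278
61^6 ≡ 94
61^8 ≡ 373
61^10 ≡ 342
61^12 ≡ 404
61^15 ≡ 216
61^16 ≡ 1
So ord_527(61) = 16, hence |⟨61⟩| = 16.
[(Z/527Z)^× : ⟨61⟩] = 480/16 = 30.

30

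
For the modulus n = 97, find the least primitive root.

5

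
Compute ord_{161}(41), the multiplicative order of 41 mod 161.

22

ord(41) | φ(161) = φ(7·23) = (7−1)·(23−1) = 6·22 = 132 = 2^2 · 3 · 11.
Divisors of 132: 1, 2, 3, 4, 6, 11, 12, 22, 33, 44, 66, 132.
Evaluate successive powers at the divisors of 132:
41^1 ≡ 41 (mod 161)
41^2 ≡ 71 (mod 161)
41^3 ≡ 13 (mod 161)
41^4 ≡ 50 (mod 161)
41^6 ≡ 8 (mod 161)
41^11 ≡ 139 (mod 161)
41^12 ≡ 64 (mod 161)
41^22 ≡ 1 (mod 161) ✓
Therefore the multiplicative order of 41 modulo 161 is 22.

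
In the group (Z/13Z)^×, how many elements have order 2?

1

φ(13) = 13 − 1 = 12 = 2^2 · 3.
(Z/13Z)^× is cyclic (|G| = 12); a cyclic group of order m has exactly φ(d) elements of each order d | m, and none otherwise.
2 | 12, and φ(2) = 2 − 1 = 1.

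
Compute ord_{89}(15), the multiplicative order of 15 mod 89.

88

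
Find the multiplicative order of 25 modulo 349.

87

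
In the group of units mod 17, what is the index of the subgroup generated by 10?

1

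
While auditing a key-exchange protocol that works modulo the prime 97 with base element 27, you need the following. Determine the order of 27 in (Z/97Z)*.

16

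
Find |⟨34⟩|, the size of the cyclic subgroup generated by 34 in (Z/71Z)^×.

14

The order of 34 must divide φ(71) = 71 − 1 = 70 = 2 · 5 · 7.
Divisors of 70: 1, 2, 5, 7, 10, 14, 35, 70.
Compute 34^d (mod 71) for the divisors d until we hit 1:
34^1 ≡ 34
34^2 ≡ 20
34^5 ≡ 39
34^7 ≡ 70
34^10 ≡ 30
34^14 ≡ 1
Hence ord(34) = 14.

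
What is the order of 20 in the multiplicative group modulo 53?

ord(20) | φ(53) = 53 − 1 = 52 = 2^2 · 13.
Divisors of 52: 1, 2, 4, 13, 26, 52.
Evaluate successive powers at the divisors of 52:
20^1 ≡ 20
20^2 ≡ 29
20^4 ≡ 46
20^13 ≡ 30
20^26 ≡ 52
20^52 ≡ 1
So ord_53(20) = 52.

52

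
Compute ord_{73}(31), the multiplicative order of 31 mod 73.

72

The order of 31 must divide φ(73) = 73 − 1 = 72 = 2^3 · 3^2.
Divisors of 72: 1, 2, 3, 4, 6, 8, 9, 12, 18, 24, 36, 72.
Check 31^d mod 73 for each divisor in increasing order:
31^1 ≡ 31
31^2 ≡ 12
31^3 ≡ 7
31^4 ≡ 71
31^6 ≡ 49
31^8 ≡ 4
31^9 ≡ 51
31^12 ≡ 65
31^18 ≡ 46
31^24 ≡ 64
31^36 ≡ 72
31^72 ≡ 1
Therefore the multiplicative order of 31 modulo 73 is 72.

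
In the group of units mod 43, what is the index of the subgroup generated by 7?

Since 7 ∈ (Z/43Z)^×, its order divides φ(43) = 43 − 1 = 42 = 2 · 3 · 7.
Divisors of 42: 1, 2, 3, 6, 7, 14, 21, 42.
Compute 7^d (mod 43) for the divisors d until we hit 1:
7^1 ≡ 7 (mod 43)
7^2 ≡ 6 (mod 43)
7^3 ≡ 42 (mod 43)
7^6 ≡ 1 (mod 43) ✓
The order of 7 is 6, so the subgroup it generates has 6 elements.
[(Z/43Z)^× : ⟨7⟩] = 42/6 = 7.

7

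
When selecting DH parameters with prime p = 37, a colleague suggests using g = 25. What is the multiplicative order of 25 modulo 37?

18

ord(25) | φ(37) = 37 − 1 = 36 = 2^2 · 3^2.
Divisors of 36: 1, 2, 3, 4, 6, 9, 12, 18, 36.
Check 25^d mod 37 for each divisor in increasing order:
25^1 ≡ 25 (mod 37)
25^2 ≡ 33 (mod 37)
25^3 ≡ 11 (mod 37)
25^4 ≡ 16 (mod 37)
25^6 ≡ 10 (mod 37)
25^9 ≡ 36 (mod 37)
25^12 ≡ 26 (mod 37)
25^18 ≡ 1 (mod 37) ✓
So ord_37(25) = 18.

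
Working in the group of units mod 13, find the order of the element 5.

4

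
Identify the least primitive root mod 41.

φ(41) = 41 − 1 = 40 = 2^3 · 5.
Test candidates g = 2, 3, … against the prime factors q ∈ {2, 5} of φ(41): g is a generator iff g^(40/q) ≢ 1 for every such q.
g = 2: 2^20 ≡ 1 — hits 1, so not a primitive root.
g = 3: 3^20 ≡ 40; 3^8 ≡ 1 — hits 1, so not a primitive root.
g = 4: 4^20 ≡ 1 — hits 1, so not a primitive root.
g = 5: 5^20 ≡ 1 — hits 1, so not a primitive root.
g = 6: 6^20 ≡ 40; 6^8 ≡ 10 — none is 1, so 6 is a primitive root.
The smallest primitive root modulo 41 is 6.

6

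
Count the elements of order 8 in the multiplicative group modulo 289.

4

φ(289) = φ(17^2) = 17·(17−1) = 272 = 2^4 · 17.
(Z/289Z)^× is cyclic (|G| = 272); a cyclic group of order m has exactly φ(d) elements of each order d | m, and none otherwise.
8 = 2^3 divides 272, and φ(8) = 4.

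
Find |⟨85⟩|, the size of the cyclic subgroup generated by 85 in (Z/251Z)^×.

125

The order of 85 must divide φ(251) = 251 − 1 = 250 = 2 · 5^3.
Divisors of 250: 1, 2, 5, 10, 25, 50, 125, 250.
Compute 85^d (mod 251) for the divisors d until we hit 1:
85^1 ≡ 85
85^2 ≡ 197
85^5 ≡ 123
85^10 ≡ 69
85^25 ≡ 20
85^50 ≡ 149
85^125 ≡ 1
The smallest such exponent is 125, so the order of 85 is 125.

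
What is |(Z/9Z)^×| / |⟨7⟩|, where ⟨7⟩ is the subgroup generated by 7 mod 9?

Since 7 ∈ (Z/9Z)^×, its order divides φ(9) = φ(3^2) = 3·(3−1) = 6 = 2 · 3.
Divisors of 6: 1, 2, 3, 6.
Test each divisor d:
7^1 ≡ 7 (mod 9)
7^2 ≡ 4 (mod 9)
7^3 ≡ 1 (mod 9) ✓
Thus |⟨7⟩| = ord(7) = 3.
[(Z/9Z)^× : ⟨7⟩] = 6/3 = 2.

2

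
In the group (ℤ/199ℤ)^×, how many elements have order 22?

10

φ(199) = 199 − 1 = 198 = 2 · 3^2 · 11.
(Z/199Z)^× is cyclic (|G| = 198); a cyclic group of order m has exactly φ(d) elements of each order d | m, and none otherwise.
22 = 2 · 11 divides 198, and φ(22) = 10.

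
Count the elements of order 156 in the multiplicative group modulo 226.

φ(226) = φ(2)·φ(113) = 1·112 = 112 = 2^4 · 7.
(Z/226Z)^× is cyclic (|G| = 112); a cyclic group of order m has exactly φ(d) elements of each order d | m, and none otherwise.
Here 112 is not a multiple of 156, so there are no elements of order 156.

0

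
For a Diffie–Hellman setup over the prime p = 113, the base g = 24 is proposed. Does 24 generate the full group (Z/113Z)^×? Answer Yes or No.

φ(113) = 113 − 1 = 112 = 2^4 · 7.
24 is a primitive root mod 113 iff 24^(φ(113)/q) ≢ 1 for every prime q | φ(113), i.e. q ∈ {2, 7}.
24^56 ≡ 112 (mod 113)  [q = 2: ≢ 1 ✓]
24^16 ≡ 28 (mod 113)  [q = 7: ≢ 1 ✓]
All checks pass, so 24 has order 112 and is a primitive root modulo 113.

Yes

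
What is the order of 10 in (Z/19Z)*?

18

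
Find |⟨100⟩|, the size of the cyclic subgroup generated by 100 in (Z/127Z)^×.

The order of 100 must divide φ(127) = 127 − 1 = 126 = 2 · 3^2 · 7.
Divisors of 126: 1, 2, 3, 6, 7, 9, 14, 18, 21, 42, 63, 126.
Evaluate successive powers at the divisors of 126:
100^1 ≡ 100 (mod 127)
100^2 ≡ 94 (mod 127)
100^3 ≡ 2 (mod 127)
100^6 ≡ 4 (mod 127)
100^7 ≡ 19 (mod 127)
100^9 ≡ 8 (mod 127)
100^14 ≡ 107 (mod 127)
100^18 ≡ 64 (mod 127)
100^21 ≡ 1 (mod 127) ✓
Hence ord(100) = 21.

21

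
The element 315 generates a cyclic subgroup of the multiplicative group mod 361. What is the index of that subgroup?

6

Since 315 ∈ (Z/361Z)^×, its order divides φ(361) = φ(19^2) = 19·(19−1) = 342 = 2 · 3^2 · 19.
Divisors of 342: 1, 2, 3, 6, 9, 18, 19, 38, 57, 114, 171, 342.
Check 315^d mod 361 for each divisor in increasing order:
315^1 ≡ 315 (mod 361)
315^2 ≡ 311 (mod 361)
315^3 ≡ 134 (mod 361)
315^6 ≡ 267 (mod 361)
315^9 ≡ 39 (mod 361)
315^18 ≡ 77 (mod 361)
315^19 ≡ 68 (mod 361)
315^38 ≡ 292 (mod 361)
315^57 ≡ 1 (mod 361) ✓
The order of 315 is 57, so the subgroup it generates has 57 elements.
The index is φ(361) / ord(315) = 342 / 57 = 6.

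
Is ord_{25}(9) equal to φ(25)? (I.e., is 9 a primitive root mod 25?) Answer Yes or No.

No

φ(25) = φ(5^2) = 5·(5−1) = 20 = 2^2 · 5.
It suffices to check that the order of 9 is not a proper divisor of 20: compute 9^(20/q) for q ∈ {2, 5}.
9^10 ≡ 1 (mod 25)  [q = 2: ≡ 1 ✗]
9^4 ≡ 11 (mod 25)  [q = 5: ≢ 1 ✓]
Since 9^10 ≡ 1, the order of 9 divides 10 < 20, so 9 is not a primitive root.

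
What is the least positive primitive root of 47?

5

φ(47) = 47 − 1 = 46 = 2 · 23.
g is a primitive root iff g^(46/q) ≢ 1 (mod 47) for each prime q ∈ {2, 23}.
g = 2: 2^23 ≡ 1 — hits 1, so not a primitive root.
g = 3: 3^23 ≡ 1 — hits 1, so not a primitive root.
g = 4: 4^23 ≡ 1 — hits 1, so not a primitive root.
g = 5: 5^23 ≡ 46; 5^2 ≡ 25 — none is 1, so 5 is a primitive root.
Hence the least primitive root of 47 is 5.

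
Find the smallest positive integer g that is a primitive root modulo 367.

6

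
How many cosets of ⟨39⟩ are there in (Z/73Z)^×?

1

The order of 39 must divide φ(73) = 73 − 1 = 72 = 2^3 · 3^2.
Divisors of 72: 1, 2, 3, 4, 6, 8, 9, 12, 18, 24, 36, 72.
Check 39^d mod 73 for each divisor in increasing order:
39^1 ≡ 39
39^2 ≡ 61
39^3 ≡ 43
39^4 ≡ 71
39^6 ≡ 24
39^8 ≡ 4
39^9 ≡ 10
39^12 ≡ 65
39^18 ≡ 27
39^24 ≡ 64
39^36 ≡ 72
39^72 ≡ 1
Thus |⟨39⟩| = ord(39) = 72.
Index = |(Z/73Z)^×| / |⟨39⟩| = 72 / 72 = 1.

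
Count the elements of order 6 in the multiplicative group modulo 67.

φ(67) = 67 − 1 = 66 = 2 · 3 · 11.
In a cyclic group of order 66, there are φ(d) elements of order d for each divisor d of 66, and zero for non-divisors.
6 = 2 · 3 divides 66, and φ(6) = 2.

2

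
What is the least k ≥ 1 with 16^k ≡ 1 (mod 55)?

The order of 16 must divide φ(55) = φ(5·11) = (5−1)·(11−1) = 4·10 = 40 = 2^3 · 5.
Divisors of 40: 1, 2, 4, 5, 8, 10, 20, 40.
Evaluate successive powers at the divisors of 40:
16^1 ≡ 16 (mod 55)
16^2 ≡ 36 (mod 55)
16^4 ≡ 31 (mod 55)
16^5 ≡ 1 (mod 55) ✓
The smallest such exponent is 5, so the order of 16 is 5.

5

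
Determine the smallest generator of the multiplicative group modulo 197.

2

φ(197) = 197 − 1 = 196 = 2^2 · 7^2.
g is a primitive root iff g^(196/q) ≢ 1 (mod 197) for each prime q ∈ {2, 7}.
g = 2: 2^98 ≡ 196; 2^28 ≡ 104 — none is 1, so 2 is a primitive root.
The smallest primitive root modulo 197 is 2.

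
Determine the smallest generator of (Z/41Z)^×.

6

φ(41) = 41 − 1 = 40 = 2^3 · 5.
Test candidates g = 2, 3, … against the prime factors q ∈ {2, 5} of φ(41): g is a generator iff g^(40/q) ≢ 1 for every such q.
g = 2: 2^20 ≡ 1 — hits 1, so not a primitive root.
g = 3: 3^20 ≡ 40; 3^8 ≡ 1 — hits 1, so not a primitive root.
g = 4: 4^20 ≡ 1 — hits 1, so not a primitive root.
g = 5: 5^20 ≡ 1 — hits 1, so not a primitive root.
g = 6: 6^20 ≡ 40; 6^8 ≡ 10 — none is 1, so 6 is a primitive root.
Hence the least primitive root of 41 is 6.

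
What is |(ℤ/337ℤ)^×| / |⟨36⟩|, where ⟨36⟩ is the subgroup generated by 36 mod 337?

The order of 36 must divide φ(337) = 337 − 1 = 336 = 2^4 · 3 · 7.
Divisors of 336: 1, 2, 3, 4, 6, 7, 8, 12, 14, 16, 21, 24, 28, 42, 48, 56, 84, 112, 168, 336.
Evaluate successive powers at the divisors of 336:
36^1 ≡ 36 (mod 337)
36^2 ≡ 285 (mod 337)
36^3 ≡ 150 (mod 337)
36^4 ≡ 8 (mod 337)
36^6 ≡ 258 (mod 337)
36^7 ≡ 189 (mod 337)
36^8 ≡ 64 (mod 337)
36^12 ≡ 175 (mod 337)
36^14 ≡ 336 (mod 337)
36^16 ≡ 52 (mod 337)
36^21 ≡ 148 (mod 337)
36^24 ≡ 295 (mod 337)
36^28 ≡ 1 (mod 337) ✓
So ord_337(36) = 28, hence |⟨36⟩| = 28.
Index = |(Z/337Z)^×| / |⟨36⟩| = 336 / 28 = 12.

12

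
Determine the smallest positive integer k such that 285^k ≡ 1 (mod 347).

173

The order of 285 must divide φ(347) = 347 − 1 = 346 = 2 · 173.
Divisors of 346: 1, 2, 173, 346.
Evaluate successive powers at the divisors of 346:
285^1 ≡ 285
285^2 ≡ 27
285^173 ≡ 1
The smallest such exponent is 173, so the order of 285 is 173.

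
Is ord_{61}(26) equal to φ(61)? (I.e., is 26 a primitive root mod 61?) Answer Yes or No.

Yes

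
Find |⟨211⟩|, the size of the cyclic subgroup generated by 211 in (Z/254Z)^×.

Since 211 ∈ (Z/254Z)^×, its order divides φ(254) = φ(2)·φ(127) = 1·126 = 126 = 2 · 3^2 · 7.
Divisors of 126: 1, 2, 3, 6, 7, 9, 14, 18, 21, 42, 63, 126.
Check 211^d mod 254 for each divisor in increasing order:
211^1 ≡ 211 (mod 254)
211^2 ≡ 71 (mod 254)
211^3 ≡ 249 (mod 254)
211^6 ≡ 25 (mod 254)
211^7 ≡ 195 (mod 254)
211^9 ≡ 129 (mod 254)
211^14 ≡ 179 (mod 254)
211^18 ≡ 131 (mod 254)
211^21 ≡ 107 (mod 254)
211^42 ≡ 19 (mod 254)
211^63 ≡ 1 (mod 254) ✓
Therefore the multiplicative order of 211 modulo 254 is 63.

63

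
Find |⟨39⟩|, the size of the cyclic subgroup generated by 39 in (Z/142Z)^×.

ord(39) | φ(142) = φ(2)·φ(71) = 1·70 = 70 = 2 · 5 · 7.
Divisors of 70: 1, 2, 5, 7, 10, 14, 35, 70.
Test each divisor d:
39^1 ≡ 39 (mod 142)
39^2 ≡ 101 (mod 142)
39^5 ≡ 97 (mod 142)
39^7 ≡ 141 (mod 142)
39^10 ≡ 37 (mod 142)
39^14 ≡ 1 (mod 142) ✓
Therefore the multiplicative order of 39 modulo 142 is 14.

14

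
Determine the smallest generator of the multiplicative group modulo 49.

φ(49) = φ(7^2) = 7·(7−1) = 42 = 2 · 3 · 7.
g is a primitive root iff g^(42/q) ≢ 1 (mod 49) for each prime q ∈ {2, 3, 7}.
g = 2: 2^21 ≡ 1 — hits 1, so not a primitive root.
g = 3: 3^21 ≡ 48; 3^14 ≡ 30; 3^6 ≡ 43 — none is 1, so 3 is a primitive root.
Hence the least primitive root of 49 is 3.

3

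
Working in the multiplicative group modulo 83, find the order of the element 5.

Since 5 ∈ (Z/83Z)^×, its order divides φ(83) = 83 − 1 = 82 = 2 · 41.
Divisors of 82: 1, 2, 41, 82.
Test each divisor d:
5^1 ≡ 5 (mod 83)
5^2 ≡ 25 (mod 83)
5^41 ≡ 82 (mod 83)
5^82 ≡ 1 (mod 83) ✓
Hence ord(5) = 82.

82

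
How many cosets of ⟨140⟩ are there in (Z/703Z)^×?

54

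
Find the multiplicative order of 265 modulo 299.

44

Since 265 ∈ (Z/299Z)^×, its order divides φ(299) = φ(13·23) = (13−1)·(23−1) = 12·22 = 264 = 2^3 · 3 · 11.
Divisors of 264: 1, 2, 3, 4, 6, 8, 11, 12, 22, 24, 33, 44, 66, 88, 132, 264.
Evaluate successive powers at the divisors of 264:
265^1 ≡ 265
265^2 ≡ 259
265^3 ≡ 164
265^4 ≡ 105
265^6 ≡ 285
265^8 ≡ 261
265^11 ≡ 47
265^12 ≡ 196
265^22 ≡ 116
265^24 ≡ 144
265^33 ≡ 70
265^44 ≡ 1
Therefore the multiplicative order of 265 modulo 299 is 44.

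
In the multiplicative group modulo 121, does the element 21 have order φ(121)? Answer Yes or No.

No

φ(121) = φ(11^2) = 11·(11−1) = 110 = 2 · 5 · 11.
Test 21^(110/q) mod 121 for each prime factor q of 110:
21^55 ≡ 120 (mod 121)  [q = 2: ≢ 1 ✓]
21^22 ≡ 1 (mod 121)  [q = 5: ≡ 1 ✗]
21^10 ≡ 23 (mod 121)  [q = 11: ≢ 1 ✓]
Since 21^22 ≡ 1, the order of 21 divides 22 < 110, so 21 is not a primitive root.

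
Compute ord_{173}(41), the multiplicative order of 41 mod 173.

The order of 41 must divide φ(173) = 173 − 1 = 172 = 2^2 · 43.
Divisors of 172: 1, 2, 4, 43, 86, 172.
Check 41^d mod 173 for each divisor in increasing order:
41^1 ≡ 41 (mod 173)
41^2 ≡ 124 (mod 173)
41^4 ≡ 152 (mod 173)
41^43 ≡ 172 (mod 173)
41^86 ≡ 1 (mod 173) ✓
Hence ord(41) = 86.

86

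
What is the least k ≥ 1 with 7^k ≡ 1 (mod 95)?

Since 7 ∈ (Z/95Z)^×, its order divides φ(95) = φ(5·19) = (5−1)·(19−1) = 4·18 = 72 = 2^3 · 3^2.
Divisors of 72: 1, 2, 3, 4, 6, 8, 9, 12, 18, 24, 36, 72.
Test each divisor d:
7^1 ≡ 7
7^2 ≡ 49
7^3 ≡ 58
7^4 ≡ 26
7^6 ≡ 39
7^8 ≡ 11
7^9 ≡ 77
7^12 ≡ 1
So ord_95(7) = 12.

12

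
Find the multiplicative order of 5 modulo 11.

5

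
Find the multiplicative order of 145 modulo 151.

ord(145) | φ(151) = 151 − 1 = 150 = 2 · 3 · 5^2.
Divisors of 150: 1, 2, 3, 5, 6, 10, 15, 25, 30, 50, 75, 150.
Check 145^d mod 151 for each divisor in increasing order:
145^1 ≡ 145 (mod 151)
145^2 ≡ 36 (mod 151)
145^3 ≡ 86 (mod 151)
145^5 ≡ 76 (mod 151)
145^6 ≡ 148 (mod 151)
145^10 ≡ 38 (mod 151)
145^15 ≡ 19 (mod 151)
145^25 ≡ 118 (mod 151)
145^30 ≡ 59 (mod 151)
145^50 ≡ 32 (mod 151)
145^75 ≡ 1 (mod 151) ✓
Therefore the multiplicative order of 145 modulo 151 is 75.

75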